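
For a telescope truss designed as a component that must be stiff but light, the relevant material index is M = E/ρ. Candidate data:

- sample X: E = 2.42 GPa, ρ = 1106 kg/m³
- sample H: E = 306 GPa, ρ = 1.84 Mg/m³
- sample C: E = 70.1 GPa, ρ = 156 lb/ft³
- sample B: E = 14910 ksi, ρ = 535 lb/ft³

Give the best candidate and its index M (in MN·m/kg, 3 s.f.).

sample H, M = 166 MN·m/kg

After converting to SI:
  sample X: E = 2.420 GPa, ρ = 1106 kg/m³
  sample H: E = 306.0 GPa, ρ = 1840 kg/m³
  sample C: E = 70.10 GPa, ρ = 2499 kg/m³
  sample B: E = 102.8 GPa, ρ = 8570 kg/m³
  sample H: M = 166 MN·m/kg
  sample C: M = 28.1 MN·m/kg
  sample B: M = 12.0 MN·m/kg
  sample X: M = 2.19 MN·m/kg
Highest index: sample H.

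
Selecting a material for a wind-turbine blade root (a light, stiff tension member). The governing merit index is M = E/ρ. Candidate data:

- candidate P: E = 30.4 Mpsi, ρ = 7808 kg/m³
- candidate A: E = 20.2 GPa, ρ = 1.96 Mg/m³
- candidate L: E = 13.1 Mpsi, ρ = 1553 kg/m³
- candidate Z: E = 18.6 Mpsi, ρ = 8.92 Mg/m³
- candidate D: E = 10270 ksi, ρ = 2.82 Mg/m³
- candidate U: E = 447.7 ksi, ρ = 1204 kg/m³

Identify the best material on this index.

candidate L

Convert each candidate to consistent units, then evaluate M:
  candidate P: E = 209.6 GPa, ρ = 7808 kg/m³
  candidate A: E = 20.20 GPa, ρ = 1960 kg/m³
  candidate L: E = 90.32 GPa, ρ = 1553 kg/m³
  candidate Z: E = 128.2 GPa, ρ = 8920 kg/m³
  candidate D: E = 70.81 GPa, ρ = 2820 kg/m³
  candidate U: E = 3.087 GPa, ρ = 1204 kg/m³
  candidate L: M = 58.2 MN·m/kg
  candidate P: M = 26.8 MN·m/kg
  candidate D: M = 25.1 MN·m/kg
  candidate Z: M = 14.4 MN·m/kg
  candidate A: M = 10.3 MN·m/kg
  candidate U: M = 2.56 MN·m/kg
Candidate L ranks first.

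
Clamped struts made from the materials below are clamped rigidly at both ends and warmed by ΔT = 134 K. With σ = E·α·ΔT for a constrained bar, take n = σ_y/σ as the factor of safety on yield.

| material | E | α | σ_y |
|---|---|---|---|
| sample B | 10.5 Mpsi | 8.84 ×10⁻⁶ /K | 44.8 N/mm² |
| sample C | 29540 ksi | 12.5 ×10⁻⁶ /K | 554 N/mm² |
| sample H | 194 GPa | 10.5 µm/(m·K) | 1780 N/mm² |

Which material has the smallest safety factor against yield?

With everything in SI (GPa, ×10⁻⁶/K, MPa):
  sample B: E = 72.39, α = 8.84, σ_y = 44.80 → σ = 85.8 MPa, n = 0.522
  sample C: E = 203.7, α = 12.5, σ_y = 554.0 → σ = 341 MPa, n = 1.62
  sample H: E = 194.0, α = 10.5, σ_y = 1780 → σ = 273 MPa, n = 6.52
Sample B has the lowest safety factor, n = 0.522.

sample B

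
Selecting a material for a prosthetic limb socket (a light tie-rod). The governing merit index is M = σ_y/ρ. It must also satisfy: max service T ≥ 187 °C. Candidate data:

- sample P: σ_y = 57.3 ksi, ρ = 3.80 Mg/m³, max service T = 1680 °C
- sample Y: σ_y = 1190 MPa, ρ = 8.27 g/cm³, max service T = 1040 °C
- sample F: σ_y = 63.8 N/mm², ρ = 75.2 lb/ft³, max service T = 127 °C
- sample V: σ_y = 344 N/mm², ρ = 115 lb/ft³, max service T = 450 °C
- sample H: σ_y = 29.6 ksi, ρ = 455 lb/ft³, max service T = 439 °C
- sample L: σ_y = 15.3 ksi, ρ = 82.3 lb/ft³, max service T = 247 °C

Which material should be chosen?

Screen on constraints: max service T ≥ 187 °C. Survivors: sample P, sample Y, sample V, sample H, sample L.
Normalizing units and computing the index:
  sample P: σ_y = 395.1 MPa, ρ = 3800 kg/m³
  sample Y: σ_y = 1190 MPa, ρ = 8270 kg/m³
  sample V: σ_y = 344.0 MPa, ρ = 1842 kg/m³
  sample H: σ_y = 204.1 MPa, ρ = 7288 kg/m³
  sample L: σ_y = 105.5 MPa, ρ = 1318 kg/m³
  sample V: M = 187 kN·m/kg
  sample Y: M = 144 kN·m/kg
  sample P: M = 104 kN·m/kg
  sample L: M = 80.0 kN·m/kg
  sample H: M = 28.0 kN·m/kg
Highest index: sample V.

sample V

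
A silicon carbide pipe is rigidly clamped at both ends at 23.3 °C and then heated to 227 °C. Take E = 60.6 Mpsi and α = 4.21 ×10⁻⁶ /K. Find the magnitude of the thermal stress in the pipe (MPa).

358 MPa

E = 60.6 Mpsi = 417.8 GPa.
ΔT = 203.7 K. Constrained thermal stress σ = E·α·ΔT = 417.8×10³ MPa × 4.21×10⁻⁶ × 203.7 = 358 MPa (compressive).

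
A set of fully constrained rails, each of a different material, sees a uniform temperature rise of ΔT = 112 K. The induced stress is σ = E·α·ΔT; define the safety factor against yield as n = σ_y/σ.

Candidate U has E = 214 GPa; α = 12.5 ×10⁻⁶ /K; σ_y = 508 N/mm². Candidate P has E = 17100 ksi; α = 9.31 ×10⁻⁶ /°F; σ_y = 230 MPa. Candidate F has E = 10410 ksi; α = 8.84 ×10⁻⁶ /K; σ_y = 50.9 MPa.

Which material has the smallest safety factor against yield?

With everything in SI (GPa, ×10⁻⁶/K, MPa):
  candidate U: E = 214.0, α = 12.5, σ_y = 508.0 → σ = 300 MPa, n = 1.70
  candidate P: E = 117.9, α = 16.8, σ_y = 230.0 → σ = 221 MPa, n = 1.04
  candidate F: E = 71.77, α = 8.84, σ_y = 50.90 → σ = 71.1 MPa, n = 0.716
Candidate F has the lowest safety factor, n = 0.716.

candidate F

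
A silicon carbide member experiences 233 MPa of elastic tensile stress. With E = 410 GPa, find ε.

5.68×10⁻⁴

ε = σ/E = 233 / 410000 = 5.68×10⁻⁴.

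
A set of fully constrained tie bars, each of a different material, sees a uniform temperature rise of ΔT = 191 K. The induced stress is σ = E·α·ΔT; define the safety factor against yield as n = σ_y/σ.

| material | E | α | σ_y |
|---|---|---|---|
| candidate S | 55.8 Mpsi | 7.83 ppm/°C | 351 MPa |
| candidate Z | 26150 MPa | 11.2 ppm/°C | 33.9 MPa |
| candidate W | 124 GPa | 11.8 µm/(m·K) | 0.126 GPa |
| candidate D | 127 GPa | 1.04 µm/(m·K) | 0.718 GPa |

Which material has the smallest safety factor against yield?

candidate W

Per material, after unit conversion:
  candidate S: E = 384.7, α = 7.83, σ_y = 351.0 → σ = 575 MPa, n = 0.610
  candidate Z: E = 26.15, α = 11.2, σ_y = 33.90 → σ = 55.9 MPa, n = 0.606
  candidate W: E = 124.0, α = 11.8, σ_y = 126.0 → σ = 279 MPa, n = 0.451
  candidate D: E = 127.0, α = 1.04, σ_y = 718.0 → σ = 25.2 MPa, n = 28.5
The minimum is candidate W at n = 0.451.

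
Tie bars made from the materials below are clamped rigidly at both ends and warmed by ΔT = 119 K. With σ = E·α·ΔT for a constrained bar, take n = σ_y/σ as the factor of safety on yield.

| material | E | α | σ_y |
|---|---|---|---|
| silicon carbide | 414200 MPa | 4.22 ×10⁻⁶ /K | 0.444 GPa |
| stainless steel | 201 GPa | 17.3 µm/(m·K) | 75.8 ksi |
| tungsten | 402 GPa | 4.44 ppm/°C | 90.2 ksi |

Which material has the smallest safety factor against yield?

stainless steel

Per material, after unit conversion:
  silicon carbide: E = 414.2, α = 4.22, σ_y = 444.0 → σ = 208 MPa, n = 2.13
  stainless steel: E = 201.0, α = 17.3, σ_y = 522.6 → σ = 414 MPa, n = 1.26
  tungsten: E = 402.0, α = 4.44, σ_y = 621.9 → σ = 212 MPa, n = 2.93
Smallest n: stainless steel with n = 1.26.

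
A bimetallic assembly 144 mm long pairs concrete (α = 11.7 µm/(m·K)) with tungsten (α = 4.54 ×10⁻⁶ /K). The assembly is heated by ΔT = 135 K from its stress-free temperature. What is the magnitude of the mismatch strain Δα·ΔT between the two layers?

Δα = |11.7 − 4.54|×10⁻⁶/K = 7.16×10⁻⁶/K.
Mismatch strain = Δα·ΔT = 7.16×10⁻⁶ × 135.0 = 9.67×10⁻⁴.

9.67×10⁻⁴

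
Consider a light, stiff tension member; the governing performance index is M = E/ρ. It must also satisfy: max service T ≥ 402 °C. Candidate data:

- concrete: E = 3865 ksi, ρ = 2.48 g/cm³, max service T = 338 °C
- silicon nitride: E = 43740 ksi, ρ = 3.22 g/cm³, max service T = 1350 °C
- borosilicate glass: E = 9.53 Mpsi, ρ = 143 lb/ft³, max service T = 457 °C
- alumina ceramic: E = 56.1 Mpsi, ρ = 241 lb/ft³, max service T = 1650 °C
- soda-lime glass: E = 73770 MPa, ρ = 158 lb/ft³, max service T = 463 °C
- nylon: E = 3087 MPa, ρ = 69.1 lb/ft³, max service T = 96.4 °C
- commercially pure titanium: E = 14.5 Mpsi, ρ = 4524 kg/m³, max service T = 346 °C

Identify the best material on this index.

Screen on constraints: max service T ≥ 402 °C. Survivors: silicon nitride, borosilicate glass, alumina ceramic, soda-lime glass.
After converting to SI:
  silicon nitride: E = 301.6 GPa, ρ = 3220 kg/m³
  borosilicate glass: E = 65.71 GPa, ρ = 2291 kg/m³
  alumina ceramic: E = 386.8 GPa, ρ = 3860 kg/m³
  soda-lime glass: E = 73.77 GPa, ρ = 2531 kg/m³
  alumina ceramic: M = 100 MN·m/kg
  silicon nitride: M = 93.7 MN·m/kg
  soda-lime glass: M = 29.1 MN·m/kg
  borosilicate glass: M = 28.7 MN·m/kg
Alumina ceramic ranks first.

alumina ceramic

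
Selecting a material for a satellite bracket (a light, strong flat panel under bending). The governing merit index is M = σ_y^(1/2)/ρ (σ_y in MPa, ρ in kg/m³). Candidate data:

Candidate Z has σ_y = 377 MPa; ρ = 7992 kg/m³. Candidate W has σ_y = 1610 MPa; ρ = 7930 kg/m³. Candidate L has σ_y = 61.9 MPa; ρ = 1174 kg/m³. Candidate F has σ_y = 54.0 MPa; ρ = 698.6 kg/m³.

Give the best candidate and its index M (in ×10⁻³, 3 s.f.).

candidate F, M = 10.5×10⁻³

Per-candidate index values:
  candidate F: M = 10.5×10⁻³
  candidate L: M = 6.70×10⁻³
  candidate W: M = 5.06×10⁻³
  candidate Z: M = 2.43×10⁻³
Candidate F ranks first.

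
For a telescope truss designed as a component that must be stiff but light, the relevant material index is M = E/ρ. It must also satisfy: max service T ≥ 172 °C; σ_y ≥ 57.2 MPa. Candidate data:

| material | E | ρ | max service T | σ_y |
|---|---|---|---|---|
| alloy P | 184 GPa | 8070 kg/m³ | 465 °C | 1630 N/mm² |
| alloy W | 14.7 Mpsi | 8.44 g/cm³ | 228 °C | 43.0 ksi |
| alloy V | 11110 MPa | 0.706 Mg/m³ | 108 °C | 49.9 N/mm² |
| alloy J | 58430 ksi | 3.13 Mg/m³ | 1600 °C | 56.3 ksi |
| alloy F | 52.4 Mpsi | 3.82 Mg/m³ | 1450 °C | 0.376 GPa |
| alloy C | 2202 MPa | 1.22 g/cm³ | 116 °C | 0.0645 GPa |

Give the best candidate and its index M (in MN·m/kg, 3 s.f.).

Screen on constraints: max service T ≥ 172 °C; σ_y ≥ 57.2 MPa. Survivors: alloy P, alloy W, alloy J, alloy F.
Convert each candidate to consistent units, then evaluate M:
  alloy P: E = 184.0 GPa, ρ = 8070 kg/m³
  alloy W: E = 101.4 GPa, ρ = 8440 kg/m³
  alloy J: E = 402.9 GPa, ρ = 3130 kg/m³
  alloy F: E = 361.3 GPa, ρ = 3820 kg/m³
  alloy J: M = 129 MN·m/kg
  alloy F: M = 94.6 MN·m/kg
  alloy P: M = 22.8 MN·m/kg
  alloy W: M = 12.0 MN·m/kg
Alloy J has the largest M.

alloy J, M = 129 MN·m/kg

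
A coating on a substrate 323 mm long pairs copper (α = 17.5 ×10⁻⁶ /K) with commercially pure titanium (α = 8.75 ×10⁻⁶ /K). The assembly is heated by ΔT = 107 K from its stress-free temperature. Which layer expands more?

α(copper) = 17.5×10⁻⁶/K vs α(commercially pure titanium) = 8.75×10⁻⁶/K.
Higher α expands more for the same ΔT: copper.

copper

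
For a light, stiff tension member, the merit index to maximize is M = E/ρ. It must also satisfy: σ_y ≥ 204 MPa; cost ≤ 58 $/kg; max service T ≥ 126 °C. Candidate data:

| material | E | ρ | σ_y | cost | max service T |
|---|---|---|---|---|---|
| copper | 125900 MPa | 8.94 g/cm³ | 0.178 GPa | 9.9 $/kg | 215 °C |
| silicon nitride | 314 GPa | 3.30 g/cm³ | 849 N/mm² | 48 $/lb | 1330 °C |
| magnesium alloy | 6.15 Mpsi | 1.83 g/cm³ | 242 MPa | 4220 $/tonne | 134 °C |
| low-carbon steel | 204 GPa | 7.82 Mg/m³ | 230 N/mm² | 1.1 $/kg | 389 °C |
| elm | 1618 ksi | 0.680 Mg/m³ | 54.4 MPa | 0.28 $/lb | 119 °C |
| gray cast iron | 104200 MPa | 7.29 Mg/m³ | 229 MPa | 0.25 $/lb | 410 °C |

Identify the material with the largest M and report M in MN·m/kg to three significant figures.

Screen on constraints: σ_y ≥ 204 MPa; cost ≤ 58 $/kg; max service T ≥ 126 °C. Survivors: magnesium alloy, low-carbon steel, gray cast iron.
Convert each candidate to consistent units, then evaluate M:
  magnesium alloy: E = 42.40 GPa, ρ = 1830 kg/m³
  low-carbon steel: E = 204.0 GPa, ρ = 7820 kg/m³
  gray cast iron: E = 104.2 GPa, ρ = 7290 kg/m³
  low-carbon steel: M = 26.1 MN·m/kg
  magnesium alloy: M = 23.2 MN·m/kg
  gray cast iron: M = 14.3 MN·m/kg
Highest index: low-carbon steel.

low-carbon steel, M = 26.1 MN·m/kg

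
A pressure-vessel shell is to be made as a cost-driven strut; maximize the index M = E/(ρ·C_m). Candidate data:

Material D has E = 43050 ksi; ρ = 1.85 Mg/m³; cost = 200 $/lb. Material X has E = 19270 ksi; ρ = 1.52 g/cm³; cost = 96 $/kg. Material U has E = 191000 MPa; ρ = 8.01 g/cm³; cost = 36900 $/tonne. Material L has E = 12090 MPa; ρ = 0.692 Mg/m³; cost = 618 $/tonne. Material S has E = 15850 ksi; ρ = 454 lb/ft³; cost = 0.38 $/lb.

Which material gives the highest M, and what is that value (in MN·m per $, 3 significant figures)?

material L, M = 28.3 MN·m per $

Convert each candidate to consistent units, then evaluate M:
  material D: E = 296.8 GPa, ρ = 1850 kg/m³, cost = 440.9 $/kg
  material X: E = 132.9 GPa, ρ = 1520 kg/m³, cost = 96.00 $/kg
  material U: E = 191.0 GPa, ρ = 8010 kg/m³, cost = 36.90 $/kg
  material L: E = 12.09 GPa, ρ = 692.0 kg/m³, cost = 0.6180 $/kg
  material S: E = 109.3 GPa, ρ = 7272 kg/m³, cost = 0.8377 $/kg
  material L: M = 28.3 MN·m per $
  material S: M = 17.9 MN·m per $
  material X: M = 0.911 MN·m per $
  material U: M = 0.646 MN·m per $
  material D: M = 0.364 MN·m per $
The maximum is for material L.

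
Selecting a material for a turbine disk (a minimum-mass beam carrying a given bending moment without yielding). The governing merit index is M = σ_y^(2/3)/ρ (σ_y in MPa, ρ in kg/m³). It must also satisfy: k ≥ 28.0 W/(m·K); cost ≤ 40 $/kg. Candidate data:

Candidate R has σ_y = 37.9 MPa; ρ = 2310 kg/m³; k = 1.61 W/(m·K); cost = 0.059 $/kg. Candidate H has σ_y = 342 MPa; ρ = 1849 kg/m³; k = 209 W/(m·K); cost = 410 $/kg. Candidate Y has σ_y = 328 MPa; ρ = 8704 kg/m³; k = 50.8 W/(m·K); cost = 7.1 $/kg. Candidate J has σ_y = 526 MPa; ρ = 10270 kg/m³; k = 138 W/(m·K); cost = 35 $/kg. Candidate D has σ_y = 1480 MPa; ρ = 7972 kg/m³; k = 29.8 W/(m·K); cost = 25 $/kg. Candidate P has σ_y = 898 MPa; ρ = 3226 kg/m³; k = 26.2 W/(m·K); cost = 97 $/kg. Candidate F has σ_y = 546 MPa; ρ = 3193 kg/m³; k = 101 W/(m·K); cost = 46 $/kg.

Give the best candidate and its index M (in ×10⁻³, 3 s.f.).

candidate D, M = 16.3×10⁻³

Screen on constraints: k ≥ 28.0 W/(m·K); cost ≤ 40 $/kg. Survivors: candidate Y, candidate J, candidate D.
Per-candidate index values:
  candidate D: M = 16.3×10⁻³
  candidate J: M = 6.34×10⁻³
  candidate Y: M = 5.46×10⁻³
The maximum is for candidate D.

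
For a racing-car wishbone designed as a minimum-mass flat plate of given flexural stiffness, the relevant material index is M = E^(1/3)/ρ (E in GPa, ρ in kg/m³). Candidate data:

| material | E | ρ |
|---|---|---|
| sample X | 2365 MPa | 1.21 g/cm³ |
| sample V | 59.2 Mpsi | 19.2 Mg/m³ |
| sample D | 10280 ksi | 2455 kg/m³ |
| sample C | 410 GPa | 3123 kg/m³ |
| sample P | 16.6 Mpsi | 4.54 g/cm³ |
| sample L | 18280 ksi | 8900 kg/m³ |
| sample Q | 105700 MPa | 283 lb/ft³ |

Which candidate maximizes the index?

Normalizing units and computing the index:
  sample X: E = 2.365 GPa, ρ = 1210 kg/m³
  sample V: E = 408.2 GPa, ρ = 19200 kg/m³
  sample D: E = 70.88 GPa, ρ = 2455 kg/m³
  sample C: E = 410.0 GPa, ρ = 3123 kg/m³
  sample P: E = 114.5 GPa, ρ = 4540 kg/m³
  sample L: E = 126.0 GPa, ρ = 8900 kg/m³
  sample Q: E = 105.7 GPa, ρ = 4533 kg/m³
  sample C: M = 2.38×10⁻³
  sample D: M = 1.69×10⁻³
  sample X: M = 1.10×10⁻³
  sample P: M = 1.07×10⁻³
  sample Q: M = 1.04×10⁻³
  sample L: M = 0.563×10⁻³
  sample V: M = 0.386×10⁻³
The maximum is for sample C.

sample C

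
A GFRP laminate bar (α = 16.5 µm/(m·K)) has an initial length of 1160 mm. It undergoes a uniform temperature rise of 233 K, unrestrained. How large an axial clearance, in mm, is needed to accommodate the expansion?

4.46 mm

ΔL = α·L₀·ΔT = 16.5×10⁻⁶ × 1160 mm × 233.0 K = 4.46 mm.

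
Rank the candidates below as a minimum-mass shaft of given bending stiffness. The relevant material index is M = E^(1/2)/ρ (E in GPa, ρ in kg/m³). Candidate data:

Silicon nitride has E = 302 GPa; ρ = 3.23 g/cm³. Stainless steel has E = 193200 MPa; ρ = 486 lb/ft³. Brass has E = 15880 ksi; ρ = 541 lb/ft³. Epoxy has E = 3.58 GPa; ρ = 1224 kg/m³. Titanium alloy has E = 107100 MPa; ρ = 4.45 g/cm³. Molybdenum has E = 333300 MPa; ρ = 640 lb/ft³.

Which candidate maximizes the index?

silicon nitride

After converting to SI:
  silicon nitride: E = 302.0 GPa, ρ = 3230 kg/m³
  stainless steel: E = 193.2 GPa, ρ = 7785 kg/m³
  brass: E = 109.5 GPa, ρ = 8666 kg/m³
  epoxy: E = 3.580 GPa, ρ = 1224 kg/m³
  titanium alloy: E = 107.1 GPa, ρ = 4450 kg/m³
  molybdenum: E = 333.3 GPa, ρ = 10250 kg/m³
  silicon nitride: M = 5.38×10⁻³
  titanium alloy: M = 2.33×10⁻³
  stainless steel: M = 1.79×10⁻³
  molybdenum: M = 1.78×10⁻³
  epoxy: M = 1.55×10⁻³
  brass: M = 1.21×10⁻³
Highest index: silicon nitride.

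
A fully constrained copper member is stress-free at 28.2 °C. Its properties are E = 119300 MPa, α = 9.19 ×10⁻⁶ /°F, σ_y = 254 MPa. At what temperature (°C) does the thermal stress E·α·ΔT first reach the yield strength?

E = 119300 MPa = 119.3 GPa.
α = 9.19×10⁻⁶/°F × 9/5 = 16.5×10⁻⁶/K.
E·α·ΔT = 254.0 MPa ⇒ ΔT = 254.0 / (119.3×10³ × 16.5×10⁻⁶) = 128.7 K.
T = 28.2 + 128.7 = 156.9 °C.

157 °C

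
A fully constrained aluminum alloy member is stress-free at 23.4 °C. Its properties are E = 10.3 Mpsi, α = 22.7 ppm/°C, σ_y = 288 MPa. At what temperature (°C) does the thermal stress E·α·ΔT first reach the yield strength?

202 °C

E = 10.3 Mpsi = 71.02 GPa.
E·α·ΔT = 288.0 MPa ⇒ ΔT = 288.0 / (71.02×10³ × 22.7×10⁻⁶) = 178.7 K.
T = 23.4 + 178.7 = 202.1 °C.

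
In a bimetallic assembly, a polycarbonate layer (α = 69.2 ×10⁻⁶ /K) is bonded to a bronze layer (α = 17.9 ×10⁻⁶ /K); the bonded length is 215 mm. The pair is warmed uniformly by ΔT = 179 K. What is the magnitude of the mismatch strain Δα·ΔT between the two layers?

Δα = |69.2 − 17.9|×10⁻⁶/K = 51.3×10⁻⁶/K.
Mismatch strain = Δα·ΔT = 51.3×10⁻⁶ × 179.0 = 9.18×10⁻³.

9.18×10⁻³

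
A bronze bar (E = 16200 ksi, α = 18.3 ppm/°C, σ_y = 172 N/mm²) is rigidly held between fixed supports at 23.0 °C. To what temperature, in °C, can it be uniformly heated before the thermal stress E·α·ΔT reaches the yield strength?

E = 16200 ksi = 111.7 GPa.
σ_y = 172 N/mm² = 172.0 MPa.
E·α·ΔT = 172.0 MPa ⇒ ΔT = 172.0 / (111.7×10³ × 18.3×10⁻⁶) = 84.15 K.
T = 23.0 + 84.15 = 107.1 °C.

107 °C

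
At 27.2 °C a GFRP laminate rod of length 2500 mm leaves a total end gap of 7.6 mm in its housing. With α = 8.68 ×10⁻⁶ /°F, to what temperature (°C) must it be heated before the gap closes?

222 °C

α = 8.68×10⁻⁶/°F × 9/5 = 15.6×10⁻⁶/K.
α·L₀·ΔT = 7.6 mm ⇒ ΔT = 7.6 / (15.6×10⁻⁶ × 2500.0) = 194.6 K.
T = 27.2 + 194.6 = 221.8 °C.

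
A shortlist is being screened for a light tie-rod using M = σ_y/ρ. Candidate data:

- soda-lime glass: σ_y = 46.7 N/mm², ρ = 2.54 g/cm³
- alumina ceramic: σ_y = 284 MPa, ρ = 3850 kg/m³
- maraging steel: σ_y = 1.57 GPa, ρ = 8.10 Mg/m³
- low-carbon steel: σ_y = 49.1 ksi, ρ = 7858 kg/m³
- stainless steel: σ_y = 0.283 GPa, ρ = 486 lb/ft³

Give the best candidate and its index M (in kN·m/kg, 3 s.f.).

Convert each candidate to consistent units, then evaluate M:
  soda-lime glass: σ_y = 46.70 MPa, ρ = 2540 kg/m³
  alumina ceramic: σ_y = 284.0 MPa, ρ = 3850 kg/m³
  maraging steel: σ_y = 1570 MPa, ρ = 8100 kg/m³
  low-carbon steel: σ_y = 338.5 MPa, ρ = 7858 kg/m³
  stainless steel: σ_y = 283.0 MPa, ρ = 7785 kg/m³
  maraging steel: M = 194 kN·m/kg
  alumina ceramic: M = 73.8 kN·m/kg
  low-carbon steel: M = 43.1 kN·m/kg
  stainless steel: M = 36.4 kN·m/kg
  soda-lime glass: M = 18.4 kN·m/kg
Maraging steel ranks first.

maraging steel, M = 194 kN·m/kg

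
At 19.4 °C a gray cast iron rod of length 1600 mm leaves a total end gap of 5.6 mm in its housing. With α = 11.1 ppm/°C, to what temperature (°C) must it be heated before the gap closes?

335 °C

α·L₀·ΔT = 5.6 mm ⇒ ΔT = 5.6 / (11.1×10⁻⁶ × 1600.0) = 315.3 K.
T = 19.4 + 315.3 = 334.7 °C.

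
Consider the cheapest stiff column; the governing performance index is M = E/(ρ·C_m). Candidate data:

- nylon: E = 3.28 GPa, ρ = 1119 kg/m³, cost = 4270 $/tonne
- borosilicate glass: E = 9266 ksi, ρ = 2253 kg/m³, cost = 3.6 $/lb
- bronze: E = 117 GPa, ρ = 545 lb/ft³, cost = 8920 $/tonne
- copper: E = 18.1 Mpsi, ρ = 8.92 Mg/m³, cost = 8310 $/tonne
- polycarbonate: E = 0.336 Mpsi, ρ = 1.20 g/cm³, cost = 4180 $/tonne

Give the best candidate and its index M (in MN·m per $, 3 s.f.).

borosilicate glass, M = 3.57 MN·m per $

Putting every candidate on a common basis:
  nylon: E = 3.280 GPa, ρ = 1119 kg/m³, cost = 4.270 $/kg
  borosilicate glass: E = 63.89 GPa, ρ = 2253 kg/m³, cost = 7.937 $/kg
  bronze: E = 117.0 GPa, ρ = 8730 kg/m³, cost = 8.920 $/kg
  copper: E = 124.8 GPa, ρ = 8920 kg/m³, cost = 8.310 $/kg
  polycarbonate: E = 2.317 GPa, ρ = 1200 kg/m³, cost = 4.180 $/kg
  borosilicate glass: M = 3.57 MN·m per $
  copper: M = 1.68 MN·m per $
  bronze: M = 1.50 MN·m per $
  nylon: M = 0.686 MN·m per $
  polycarbonate: M = 0.462 MN·m per $
Borosilicate glass ranks first.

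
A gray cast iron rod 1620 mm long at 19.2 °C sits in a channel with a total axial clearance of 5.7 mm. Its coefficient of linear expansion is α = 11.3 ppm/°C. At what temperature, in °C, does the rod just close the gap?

α·L₀·ΔT = 5.7 mm ⇒ ΔT = 5.7 / (11.3×10⁻⁶ × 1620.0) = 311.4 K.
T = 19.2 + 311.4 = 330.6 °C.

331 °C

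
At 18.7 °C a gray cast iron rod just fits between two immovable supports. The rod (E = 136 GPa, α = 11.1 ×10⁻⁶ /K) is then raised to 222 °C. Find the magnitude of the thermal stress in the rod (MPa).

ΔT = 203.3 K. Constrained thermal stress σ = E·α·ΔT = 136.0×10³ MPa × 11.1×10⁻⁶ × 203.3 = 307 MPa (compressive).

307 MPa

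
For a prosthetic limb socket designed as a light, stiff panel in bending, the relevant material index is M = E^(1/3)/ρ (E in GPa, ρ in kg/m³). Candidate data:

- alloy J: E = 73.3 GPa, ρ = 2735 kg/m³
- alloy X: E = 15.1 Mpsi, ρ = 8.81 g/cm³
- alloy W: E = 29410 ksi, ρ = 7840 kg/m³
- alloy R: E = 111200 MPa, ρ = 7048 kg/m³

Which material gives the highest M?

alloy J

Normalizing units and computing the index:
  alloy J: E = 73.30 GPa, ρ = 2735 kg/m³
  alloy X: E = 104.1 GPa, ρ = 8810 kg/m³
  alloy W: E = 202.8 GPa, ρ = 7840 kg/m³
  alloy R: E = 111.2 GPa, ρ = 7048 kg/m³
  alloy J: M = 1.53×10⁻³
  alloy W: M = 0.749×10⁻³
  alloy R: M = 0.682×10⁻³
  alloy X: M = 0.534×10⁻³
Highest index: alloy J.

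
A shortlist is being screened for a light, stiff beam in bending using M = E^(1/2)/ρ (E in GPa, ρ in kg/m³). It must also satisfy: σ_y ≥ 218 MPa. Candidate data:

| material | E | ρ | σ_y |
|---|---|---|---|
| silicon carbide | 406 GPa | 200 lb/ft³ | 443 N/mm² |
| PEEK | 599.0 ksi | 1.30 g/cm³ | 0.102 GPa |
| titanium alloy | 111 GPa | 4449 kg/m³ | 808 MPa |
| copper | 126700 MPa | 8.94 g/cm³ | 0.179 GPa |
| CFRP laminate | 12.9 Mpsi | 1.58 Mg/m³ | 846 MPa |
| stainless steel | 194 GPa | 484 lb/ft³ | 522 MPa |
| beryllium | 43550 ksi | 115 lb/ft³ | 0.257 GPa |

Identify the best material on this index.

beryllium

Screen on constraints: σ_y ≥ 218 MPa. Survivors: silicon carbide, titanium alloy, CFRP laminate, stainless steel, beryllium.
After converting to SI:
  silicon carbide: E = 406.0 GPa, ρ = 3204 kg/m³
  titanium alloy: E = 111.0 GPa, ρ = 4449 kg/m³
  CFRP laminate: E = 88.94 GPa, ρ = 1580 kg/m³
  stainless steel: E = 194.0 GPa, ρ = 7753 kg/m³
  beryllium: E = 300.3 GPa, ρ = 1842 kg/m³
  beryllium: M = 9.41×10⁻³
  silicon carbide: M = 6.29×10⁻³
  CFRP laminate: M = 5.97×10⁻³
  titanium alloy: M = 2.37×10⁻³
  stainless steel: M = 1.80×10⁻³
Beryllium has the largest M.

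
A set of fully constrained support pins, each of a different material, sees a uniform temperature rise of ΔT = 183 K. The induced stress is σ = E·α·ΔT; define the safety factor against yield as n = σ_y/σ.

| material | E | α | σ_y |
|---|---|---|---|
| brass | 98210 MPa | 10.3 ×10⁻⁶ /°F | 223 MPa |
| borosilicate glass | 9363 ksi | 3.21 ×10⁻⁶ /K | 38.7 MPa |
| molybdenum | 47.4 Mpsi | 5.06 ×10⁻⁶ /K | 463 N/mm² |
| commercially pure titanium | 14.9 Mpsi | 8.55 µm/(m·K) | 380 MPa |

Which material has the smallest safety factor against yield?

brass

Converting E to GPa, α to ×10⁻⁶/K, σ_y to MPa, then σ and n for each:
  brass: E = 98.21, α = 18.5, σ_y = 223.0 → σ = 333 MPa, n = 0.669
  borosilicate glass: E = 64.56, α = 3.21, σ_y = 38.70 → σ = 37.9 MPa, n = 1.02
  molybdenum: E = 326.8, α = 5.06, σ_y = 463.0 → σ = 303 MPa, n = 1.53
  commercially pure titanium: E = 102.7, α = 8.55, σ_y = 380.0 → σ = 161 MPa, n = 2.36
The minimum is brass at n = 0.669.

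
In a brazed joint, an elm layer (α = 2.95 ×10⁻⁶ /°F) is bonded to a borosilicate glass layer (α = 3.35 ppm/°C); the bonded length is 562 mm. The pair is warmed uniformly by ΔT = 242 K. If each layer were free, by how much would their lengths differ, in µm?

267 µm

elm: α = 2.95×10⁻⁶/°F × 9/5 = 5.31×10⁻⁶/K.
Δα = |5.31 − 3.35|×10⁻⁶/K = 1.96×10⁻⁶/K.
ΔL_mismatch = Δα·L·ΔT = 1.96×10⁻⁶ × 562.0 mm × 242.0 K = 267 µm.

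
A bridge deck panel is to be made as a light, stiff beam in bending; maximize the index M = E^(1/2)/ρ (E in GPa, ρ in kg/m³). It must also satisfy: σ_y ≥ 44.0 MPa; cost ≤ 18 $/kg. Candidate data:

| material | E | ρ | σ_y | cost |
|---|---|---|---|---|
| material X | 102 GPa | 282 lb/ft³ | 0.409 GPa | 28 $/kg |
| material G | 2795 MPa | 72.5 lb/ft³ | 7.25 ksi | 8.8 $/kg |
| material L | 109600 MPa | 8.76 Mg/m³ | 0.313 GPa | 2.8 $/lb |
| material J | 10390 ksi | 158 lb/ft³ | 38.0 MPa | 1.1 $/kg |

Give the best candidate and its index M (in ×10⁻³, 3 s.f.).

Screen on constraints: σ_y ≥ 44.0 MPa; cost ≤ 18 $/kg. Survivors: material G, material L.
After converting to SI:
  material G: E = 2.795 GPa, ρ = 1161 kg/m³
  material L: E = 109.6 GPa, ρ = 8760 kg/m³
  material G: M = 1.44×10⁻³
  material L: M = 1.20×10⁻³
The maximum is for material G.

material G, M = 1.44×10⁻³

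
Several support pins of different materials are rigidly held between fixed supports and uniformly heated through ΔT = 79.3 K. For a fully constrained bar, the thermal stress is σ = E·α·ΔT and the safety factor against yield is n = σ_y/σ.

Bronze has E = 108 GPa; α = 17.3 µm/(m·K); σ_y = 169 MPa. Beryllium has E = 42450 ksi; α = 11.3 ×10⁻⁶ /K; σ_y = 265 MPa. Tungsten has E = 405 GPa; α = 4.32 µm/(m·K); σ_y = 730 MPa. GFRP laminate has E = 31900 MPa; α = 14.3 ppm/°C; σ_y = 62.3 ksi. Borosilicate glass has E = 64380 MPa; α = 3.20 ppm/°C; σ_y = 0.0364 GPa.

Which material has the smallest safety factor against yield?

In consistent units (E in GPa, α in ×10⁻⁶/K, σ_y in MPa):
  bronze: E = 108.0, α = 17.3, σ_y = 169.0 → σ = 148 MPa, n = 1.14
  beryllium: E = 292.7, α = 11.3, σ_y = 265.0 → σ = 262 MPa, n = 1.01
  tungsten: E = 405.0, α = 4.32, σ_y = 730.0 → σ = 139 MPa, n = 5.26
  GFRP laminate: E = 31.90, α = 14.3, σ_y = 429.5 → σ = 36.2 MPa, n = 11.9
  borosilicate glass: E = 64.38, α = 3.20, σ_y = 36.40 → σ = 16.3 MPa, n = 2.23
Smallest n: beryllium with n = 1.01.

beryllium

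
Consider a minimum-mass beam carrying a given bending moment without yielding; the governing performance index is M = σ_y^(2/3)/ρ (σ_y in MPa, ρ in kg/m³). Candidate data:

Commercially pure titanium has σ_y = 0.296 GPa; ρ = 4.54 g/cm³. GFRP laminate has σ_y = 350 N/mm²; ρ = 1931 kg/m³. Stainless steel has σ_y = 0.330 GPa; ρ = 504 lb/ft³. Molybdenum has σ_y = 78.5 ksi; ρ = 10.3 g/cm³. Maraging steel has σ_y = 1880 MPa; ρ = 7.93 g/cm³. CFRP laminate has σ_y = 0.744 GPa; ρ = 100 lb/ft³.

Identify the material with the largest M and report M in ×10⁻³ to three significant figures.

Putting every candidate on a common basis:
  commercially pure titanium: σ_y = 296.0 MPa, ρ = 4540 kg/m³
  GFRP laminate: σ_y = 350.0 MPa, ρ = 1931 kg/m³
  stainless steel: σ_y = 330.0 MPa, ρ = 8073 kg/m³
  molybdenum: σ_y = 541.2 MPa, ρ = 10300 kg/m³
  maraging steel: σ_y = 1880 MPa, ρ = 7930 kg/m³
  CFRP laminate: σ_y = 744.0 MPa, ρ = 1602 kg/m³
  CFRP laminate: M = 51.3×10⁻³
  GFRP laminate: M = 25.7×10⁻³
  maraging steel: M = 19.2×10⁻³
  commercially pure titanium: M = 9.78×10⁻³
  molybdenum: M = 6.45×10⁻³
  stainless steel: M = 5.92×10⁻³
The maximum is for CFRP laminate.

CFRP laminate, M = 51.3×10⁻³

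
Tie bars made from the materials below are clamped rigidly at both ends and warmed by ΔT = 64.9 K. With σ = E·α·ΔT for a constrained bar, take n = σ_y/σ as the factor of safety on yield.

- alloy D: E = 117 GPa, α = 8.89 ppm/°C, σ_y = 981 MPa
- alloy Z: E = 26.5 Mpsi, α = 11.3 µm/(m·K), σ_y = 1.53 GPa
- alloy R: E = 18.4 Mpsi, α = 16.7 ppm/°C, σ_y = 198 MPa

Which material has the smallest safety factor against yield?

alloy R

Converting E to GPa, α to ×10⁻⁶/K, σ_y to MPa, then σ and n for each:
  alloy D: E = 117.0, α = 8.89, σ_y = 981.0 → σ = 67.5 MPa, n = 14.5
  alloy Z: E = 182.7, α = 11.3, σ_y = 1530 → σ = 134 MPa, n = 11.4
  alloy R: E = 126.9, α = 16.7, σ_y = 198.0 → σ = 137 MPa, n = 1.44
The minimum is alloy R at n = 1.44.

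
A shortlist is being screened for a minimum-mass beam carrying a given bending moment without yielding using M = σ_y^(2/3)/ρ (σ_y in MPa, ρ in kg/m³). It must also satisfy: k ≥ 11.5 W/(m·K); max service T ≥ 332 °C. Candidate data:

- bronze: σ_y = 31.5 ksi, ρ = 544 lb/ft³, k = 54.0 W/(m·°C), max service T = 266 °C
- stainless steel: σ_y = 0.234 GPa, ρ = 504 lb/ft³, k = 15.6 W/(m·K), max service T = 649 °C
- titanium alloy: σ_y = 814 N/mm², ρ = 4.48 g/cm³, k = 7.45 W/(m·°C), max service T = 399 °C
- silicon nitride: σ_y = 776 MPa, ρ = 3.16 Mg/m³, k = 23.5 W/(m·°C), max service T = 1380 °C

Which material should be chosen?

silicon nitride

Screen on constraints: k ≥ 11.5 W/(m·K); max service T ≥ 332 °C. Survivors: stainless steel, silicon nitride.
Putting every candidate on a common basis:
  stainless steel: σ_y = 234.0 MPa, ρ = 8073 kg/m³
  silicon nitride: σ_y = 776.0 MPa, ρ = 3160 kg/m³
  silicon nitride: M = 26.7×10⁻³
  stainless steel: M = 4.70×10⁻³
The maximum is for silicon nitride.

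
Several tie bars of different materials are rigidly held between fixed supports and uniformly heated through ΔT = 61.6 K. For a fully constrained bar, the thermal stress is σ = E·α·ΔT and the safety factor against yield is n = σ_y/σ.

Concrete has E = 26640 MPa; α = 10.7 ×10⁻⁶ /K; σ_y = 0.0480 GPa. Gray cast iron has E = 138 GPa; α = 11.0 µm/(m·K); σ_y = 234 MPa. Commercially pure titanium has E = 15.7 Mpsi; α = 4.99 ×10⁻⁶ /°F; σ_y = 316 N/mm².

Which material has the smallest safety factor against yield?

Per material, after unit conversion:
  concrete: E = 26.64, α = 10.7, σ_y = 48.00 → σ = 17.6 MPa, n = 2.73
  gray cast iron: E = 138.0, α = 11.0, σ_y = 234.0 → σ = 93.5 MPa, n = 2.50
  commercially pure titanium: E = 108.2, α = 8.98, σ_y = 316.0 → σ = 59.9 MPa, n = 5.28
Gray cast iron has the lowest safety factor, n = 2.50.

gray cast iron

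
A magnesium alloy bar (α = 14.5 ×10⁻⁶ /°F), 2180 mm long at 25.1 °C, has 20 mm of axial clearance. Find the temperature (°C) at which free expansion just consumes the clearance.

α = 14.5×10⁻⁶/°F × 9/5 = 26.1×10⁻⁶/K.
α·L₀·ΔT = 20.0 mm ⇒ ΔT = 20.0 / (26.1×10⁻⁶ × 2180.0) = 351.5 K.
T = 25.1 + 351.5 = 376.6 °C.

377 °C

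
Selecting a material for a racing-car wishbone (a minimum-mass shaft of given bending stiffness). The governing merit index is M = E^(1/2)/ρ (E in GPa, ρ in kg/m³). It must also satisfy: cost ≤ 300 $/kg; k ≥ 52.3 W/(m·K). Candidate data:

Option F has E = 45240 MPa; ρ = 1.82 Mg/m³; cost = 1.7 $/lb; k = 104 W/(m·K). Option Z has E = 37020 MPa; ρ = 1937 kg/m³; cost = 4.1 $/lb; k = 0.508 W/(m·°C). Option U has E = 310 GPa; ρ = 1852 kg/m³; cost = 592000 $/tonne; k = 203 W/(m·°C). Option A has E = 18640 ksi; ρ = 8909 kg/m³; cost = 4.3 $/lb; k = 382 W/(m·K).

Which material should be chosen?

Screen on constraints: cost ≤ 300 $/kg; k ≥ 52.3 W/(m·K). Survivors: option F, option A.
After converting to SI:
  option F: E = 45.24 GPa, ρ = 1820 kg/m³
  option A: E = 128.5 GPa, ρ = 8909 kg/m³
  option F: M = 3.70×10⁻³
  option A: M = 1.27×10⁻³
The maximum is for option F.

option F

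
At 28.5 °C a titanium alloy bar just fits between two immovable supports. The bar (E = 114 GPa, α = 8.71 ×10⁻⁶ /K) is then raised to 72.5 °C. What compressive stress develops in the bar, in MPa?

43.7 MPa

ΔT = 44.00 K. Constrained thermal stress σ = E·α·ΔT = 114.0×10³ MPa × 8.71×10⁻⁶ × 44.00 = 43.7 MPa (compressive).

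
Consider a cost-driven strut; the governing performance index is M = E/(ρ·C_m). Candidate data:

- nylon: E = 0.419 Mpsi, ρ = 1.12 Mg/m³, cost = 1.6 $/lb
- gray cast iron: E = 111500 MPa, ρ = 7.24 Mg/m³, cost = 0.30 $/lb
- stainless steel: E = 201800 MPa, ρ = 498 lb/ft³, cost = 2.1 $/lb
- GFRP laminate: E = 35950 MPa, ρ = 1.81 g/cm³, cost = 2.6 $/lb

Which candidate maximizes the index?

gray cast iron

Putting every candidate on a common basis:
  nylon: E = 2.889 GPa, ρ = 1120 kg/m³, cost = 3.527 $/kg
  gray cast iron: E = 111.5 GPa, ρ = 7240 kg/m³, cost = 0.6614 $/kg
  stainless steel: E = 201.8 GPa, ρ = 7977 kg/m³, cost = 4.630 $/kg
  GFRP laminate: E = 35.95 GPa, ρ = 1810 kg/m³, cost = 5.732 $/kg
  gray cast iron: M = 23.3 MN·m per $
  stainless steel: M = 5.46 MN·m per $
  GFRP laminate: M = 3.47 MN·m per $
  nylon: M = 0.731 MN·m per $
Highest index: gray cast iron.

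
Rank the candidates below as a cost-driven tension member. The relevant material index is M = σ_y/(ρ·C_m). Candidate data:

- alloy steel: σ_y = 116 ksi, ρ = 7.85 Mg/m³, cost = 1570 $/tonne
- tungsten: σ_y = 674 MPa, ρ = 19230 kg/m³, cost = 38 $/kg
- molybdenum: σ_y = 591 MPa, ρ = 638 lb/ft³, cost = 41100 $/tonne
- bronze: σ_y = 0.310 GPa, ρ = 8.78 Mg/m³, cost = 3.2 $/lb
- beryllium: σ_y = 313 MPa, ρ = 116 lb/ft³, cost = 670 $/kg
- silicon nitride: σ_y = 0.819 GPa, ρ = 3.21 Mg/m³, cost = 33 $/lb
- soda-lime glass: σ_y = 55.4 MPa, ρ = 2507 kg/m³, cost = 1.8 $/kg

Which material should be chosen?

In SI units:
  alloy steel: σ_y = 799.8 MPa, ρ = 7850 kg/m³, cost = 1.570 $/kg
  tungsten: σ_y = 674.0 MPa, ρ = 19230 kg/m³, cost = 38.00 $/kg
  molybdenum: σ_y = 591.0 MPa, ρ = 10220 kg/m³, cost = 41.10 $/kg
  bronze: σ_y = 310.0 MPa, ρ = 8780 kg/m³, cost = 7.055 $/kg
  beryllium: σ_y = 313.0 MPa, ρ = 1858 kg/m³, cost = 670.0 $/kg
  silicon nitride: σ_y = 819.0 MPa, ρ = 3210 kg/m³, cost = 72.75 $/kg
  soda-lime glass: σ_y = 55.40 MPa, ρ = 2507 kg/m³, cost = 1.800 $/kg
  alloy steel: M = 64.9 kN·m per $
  soda-lime glass: M = 12.3 kN·m per $
  bronze: M = 5.00 kN·m per $
  silicon nitride: M = 3.51 kN·m per $
  molybdenum: M = 1.41 kN·m per $
  tungsten: M = 0.922 kN·m per $
  beryllium: M = 0.251 kN·m per $
Highest index: alloy steel.

alloy steel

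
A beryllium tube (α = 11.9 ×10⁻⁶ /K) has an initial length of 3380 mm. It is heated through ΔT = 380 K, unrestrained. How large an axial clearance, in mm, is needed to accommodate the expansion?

ΔL = α·L₀·ΔT = 11.9×10⁻⁶ × 3380 mm × 380.0 K = 15.3 mm.

15.3 mm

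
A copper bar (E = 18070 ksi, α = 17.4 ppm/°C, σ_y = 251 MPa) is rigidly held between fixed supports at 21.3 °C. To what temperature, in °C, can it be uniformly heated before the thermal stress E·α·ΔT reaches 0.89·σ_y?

124 °C

E = 18070 ksi = 124.6 GPa.
E·α·ΔT = 223.4 MPa ⇒ ΔT = 223.4 / (124.6×10³ × 17.4×10⁻⁶) = 103.0 K.
T = 21.3 + 103.0 = 124.3 °C.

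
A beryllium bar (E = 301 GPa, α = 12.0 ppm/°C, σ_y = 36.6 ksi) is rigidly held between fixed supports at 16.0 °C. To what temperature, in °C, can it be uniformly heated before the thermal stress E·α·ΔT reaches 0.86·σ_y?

76.1 °C

σ_y = 36.6 ksi = 252.3 MPa.
E·α·ΔT = 217.0 MPa ⇒ ΔT = 217.0 / (301.0×10³ × 12.0×10⁻⁶) = 60.08 K.
T = 16.0 + 60.08 = 76.08 °C.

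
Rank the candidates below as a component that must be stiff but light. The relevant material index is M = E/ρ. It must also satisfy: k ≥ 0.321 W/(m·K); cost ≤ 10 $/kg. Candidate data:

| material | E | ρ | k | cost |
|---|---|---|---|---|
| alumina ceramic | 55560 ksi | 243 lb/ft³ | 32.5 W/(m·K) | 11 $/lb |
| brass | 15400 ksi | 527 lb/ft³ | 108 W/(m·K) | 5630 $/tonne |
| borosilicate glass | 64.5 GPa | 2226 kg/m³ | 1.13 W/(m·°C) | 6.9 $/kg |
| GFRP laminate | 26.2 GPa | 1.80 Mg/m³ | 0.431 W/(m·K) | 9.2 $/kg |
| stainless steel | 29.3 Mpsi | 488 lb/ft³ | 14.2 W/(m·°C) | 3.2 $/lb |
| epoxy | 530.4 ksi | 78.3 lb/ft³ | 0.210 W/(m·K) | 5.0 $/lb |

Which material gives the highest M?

Screen on constraints: k ≥ 0.321 W/(m·K); cost ≤ 10 $/kg. Survivors: brass, borosilicate glass, GFRP laminate, stainless steel.
After converting to SI:
  brass: E = 106.2 GPa, ρ = 8442 kg/m³
  borosilicate glass: E = 64.50 GPa, ρ = 2226 kg/m³
  GFRP laminate: E = 26.20 GPa, ρ = 1800 kg/m³
  stainless steel: E = 202.0 GPa, ρ = 7817 kg/m³
  borosilicate glass: M = 29.0 MN·m/kg
  stainless steel: M = 25.8 MN·m/kg
  GFRP laminate: M = 14.6 MN·m/kg
  brass: M = 12.6 MN·m/kg
The maximum is for borosilicate glass.

borosilicate glass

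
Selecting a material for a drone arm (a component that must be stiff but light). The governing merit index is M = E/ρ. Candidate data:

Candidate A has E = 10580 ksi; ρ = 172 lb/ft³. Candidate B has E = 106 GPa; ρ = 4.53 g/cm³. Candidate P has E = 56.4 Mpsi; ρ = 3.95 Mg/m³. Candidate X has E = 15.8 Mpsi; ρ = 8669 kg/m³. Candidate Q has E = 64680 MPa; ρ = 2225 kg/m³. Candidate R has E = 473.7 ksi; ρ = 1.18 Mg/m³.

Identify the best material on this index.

candidate P

Convert each candidate to consistent units, then evaluate M:
  candidate A: E = 72.95 GPa, ρ = 2755 kg/m³
  candidate B: E = 106.0 GPa, ρ = 4530 kg/m³
  candidate P: E = 388.9 GPa, ρ = 3950 kg/m³
  candidate X: E = 108.9 GPa, ρ = 8669 kg/m³
  candidate Q: E = 64.68 GPa, ρ = 2225 kg/m³
  candidate R: E = 3.266 GPa, ρ = 1180 kg/m³
  candidate P: M = 98.4 MN·m/kg
  candidate Q: M = 29.1 MN·m/kg
  candidate A: M = 26.5 MN·m/kg
  candidate B: M = 23.4 MN·m/kg
  candidate X: M = 12.6 MN·m/kg
  candidate R: M = 2.77 MN·m/kg
The maximum is for candidate P.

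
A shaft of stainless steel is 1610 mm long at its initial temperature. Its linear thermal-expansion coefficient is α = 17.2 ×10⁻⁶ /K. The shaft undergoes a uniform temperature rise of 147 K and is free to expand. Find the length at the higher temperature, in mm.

ΔL = α·L₀·ΔT = 17.2×10⁻⁶ × 1610 mm × 147.0 K = 4.07 mm.
L = L₀ + ΔL = 1610 + 4.07 = 1614.1 mm.

1614.1 mm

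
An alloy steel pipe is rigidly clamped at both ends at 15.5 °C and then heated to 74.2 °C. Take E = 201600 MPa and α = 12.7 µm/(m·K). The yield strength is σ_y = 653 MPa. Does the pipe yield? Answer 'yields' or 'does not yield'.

does not yield

E = 201600 MPa = 201.6 GPa.
ΔT = 58.70 K. Constrained thermal stress σ = E·α·ΔT = 201.6×10³ MPa × 12.7×10⁻⁶ × 58.70 = 150 MPa (compressive).
Compare to σ_y = 653 MPa: σ < σ_y, so it does not yield.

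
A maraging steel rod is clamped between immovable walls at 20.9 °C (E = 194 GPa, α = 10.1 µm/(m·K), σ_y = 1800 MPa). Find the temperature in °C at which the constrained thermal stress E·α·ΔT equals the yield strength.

940 °C

E·α·ΔT = 1800 MPa ⇒ ΔT = 1800 / (194.0×10³ × 10.1×10⁻⁶) = 918.6 K.
T = 20.9 + 918.6 = 939.5 °C.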